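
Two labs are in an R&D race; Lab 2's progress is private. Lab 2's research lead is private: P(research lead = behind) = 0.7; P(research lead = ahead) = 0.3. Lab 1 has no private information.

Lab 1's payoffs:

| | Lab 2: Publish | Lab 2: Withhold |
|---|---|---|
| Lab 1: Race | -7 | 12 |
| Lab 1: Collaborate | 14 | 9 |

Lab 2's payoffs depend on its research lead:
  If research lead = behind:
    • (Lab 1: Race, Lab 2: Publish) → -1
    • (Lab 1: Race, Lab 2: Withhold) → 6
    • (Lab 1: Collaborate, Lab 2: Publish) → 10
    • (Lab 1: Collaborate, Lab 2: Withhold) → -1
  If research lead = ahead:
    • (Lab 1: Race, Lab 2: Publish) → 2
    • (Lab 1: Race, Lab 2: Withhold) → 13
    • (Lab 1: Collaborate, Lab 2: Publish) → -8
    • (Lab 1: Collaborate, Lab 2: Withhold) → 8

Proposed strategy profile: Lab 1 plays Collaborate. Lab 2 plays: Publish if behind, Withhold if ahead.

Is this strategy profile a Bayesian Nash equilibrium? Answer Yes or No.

A profile is a BNE iff every type of every player is best-responding given beliefs about the other side.
Lab 1 plays Collaborate: E[Collaborate] = 0.7·(14) + 0.3·(9) = 12.5; E[Race] = -1.3. Best-responding. ✓
Lab 2 (research lead behind), facing Collaborate: Publish gives 10, Withhold gives -1. Proposed Publish is best. ✓
Lab 2 (research lead ahead), facing Collaborate: Publish gives -8, Withhold gives 8. Proposed Withhold is best. ✓

Yes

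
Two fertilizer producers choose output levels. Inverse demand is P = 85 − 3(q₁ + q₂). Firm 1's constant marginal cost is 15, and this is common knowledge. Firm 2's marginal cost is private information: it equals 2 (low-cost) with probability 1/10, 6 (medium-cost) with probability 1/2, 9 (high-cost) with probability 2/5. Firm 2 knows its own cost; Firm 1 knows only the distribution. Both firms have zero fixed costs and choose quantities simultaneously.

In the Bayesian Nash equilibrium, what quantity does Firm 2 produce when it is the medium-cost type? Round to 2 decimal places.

Type-c best response for Firm 2: q₂(c) = (85 − c)/6 − q₁/2.
Firm 1 maximizes expected profit; its first-order condition is 85 − 6q₁ − 3E[q₂] − 15 = 0.
Substituting E[q₂] and solving: E[c₂] = 6.8, so q₁ = (85 − 2·15 + 6.8)/9 = 6.86667.
q₂(medium-cost) = (85 − 6 − 3·6.86667)/6 = 9.73333.

9.73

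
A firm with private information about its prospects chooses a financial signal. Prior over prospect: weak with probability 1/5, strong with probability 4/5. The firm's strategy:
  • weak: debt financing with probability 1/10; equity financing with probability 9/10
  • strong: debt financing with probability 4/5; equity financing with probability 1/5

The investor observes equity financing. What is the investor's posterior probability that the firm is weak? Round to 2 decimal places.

0.53

P(equity financing) = (1/5)·(9/10) + (4/5)·(1/5) = 17/50
P(weak | equity financing) = ((1/5)·(9/10)) / (17/50) = (9/50) / (17/50) = 9/17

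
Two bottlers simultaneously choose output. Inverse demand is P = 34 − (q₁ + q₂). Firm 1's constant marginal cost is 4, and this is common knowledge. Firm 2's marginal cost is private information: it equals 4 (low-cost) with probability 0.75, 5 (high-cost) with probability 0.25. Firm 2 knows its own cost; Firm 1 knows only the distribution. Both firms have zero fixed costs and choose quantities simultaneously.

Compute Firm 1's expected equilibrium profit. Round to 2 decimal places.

Firm 2 with cost c maximizes (34 − (q₁+q₂) − c)·q₂, giving q₂(c) = (34 − c − q₁)/2.
E[c₂] = 0.75·4 + 0.25·5 = 4.25
Firm 1's FOC against E[q₂] yields q₁ = (34 − 2·4 + E[c₂])/3 = (34 − 8 + 4.25)/3 = 10.0833.
E[P] = 34 − (q₁ + E[q₂]) = 14.0833; Firm 1's expected profit = (E[P] − 4)·q₁ = (14.0833 − 4)·10.0833 = 101.674.

101.67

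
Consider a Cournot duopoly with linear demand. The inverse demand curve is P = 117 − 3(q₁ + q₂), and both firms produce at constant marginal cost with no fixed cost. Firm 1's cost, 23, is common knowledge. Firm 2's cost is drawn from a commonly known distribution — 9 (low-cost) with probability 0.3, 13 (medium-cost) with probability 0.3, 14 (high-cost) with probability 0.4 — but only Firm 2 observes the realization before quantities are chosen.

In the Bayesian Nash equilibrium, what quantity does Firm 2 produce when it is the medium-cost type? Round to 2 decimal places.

Firm 2 with cost c maximizes (117 − 3(q₁+q₂) − c)·q₂, giving q₂(c) = (117 − c − 3q₁)/6.
E[c₂] = 0.3·9 + 0.3·13 + 0.4·14 = 12.2
Firm 1's FOC against E[q₂] yields q₁ = (117 − 2·23 + E[c₂])/9 = (117 − 46 + 12.2)/9 = 9.24444.
q₂(medium-cost) = (117 − 13 − 3·9.24444)/6 = 12.7111.

12.71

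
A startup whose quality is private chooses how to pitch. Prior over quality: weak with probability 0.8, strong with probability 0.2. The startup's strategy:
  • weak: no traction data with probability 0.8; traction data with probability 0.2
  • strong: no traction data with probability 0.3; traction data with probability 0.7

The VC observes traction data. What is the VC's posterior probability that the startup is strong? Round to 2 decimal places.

0.47

Apply Bayes' rule using the sender's strategy as the likelihood.
P(traction data) = 0.8·0.2 + 0.2·0.7 = 0.3
P(strong | traction data) = (0.2·0.7) / 0.3 = 0.14 / 0.3 = 0.466667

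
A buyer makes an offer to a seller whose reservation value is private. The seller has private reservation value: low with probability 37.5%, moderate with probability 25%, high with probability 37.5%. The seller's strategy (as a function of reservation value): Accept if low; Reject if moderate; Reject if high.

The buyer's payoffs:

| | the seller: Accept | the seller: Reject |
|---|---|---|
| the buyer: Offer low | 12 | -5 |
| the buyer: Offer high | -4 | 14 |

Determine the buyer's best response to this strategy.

Offer high

E[Offer low] = 0.375·(12) + 0.25·(-5) + 0.375·(-5) = 1.375
E[Offer high] = 0.375·(-4) + 0.25·(14) + 0.375·(14) = 7.25
Best response: Offer high (7.25 is the largest).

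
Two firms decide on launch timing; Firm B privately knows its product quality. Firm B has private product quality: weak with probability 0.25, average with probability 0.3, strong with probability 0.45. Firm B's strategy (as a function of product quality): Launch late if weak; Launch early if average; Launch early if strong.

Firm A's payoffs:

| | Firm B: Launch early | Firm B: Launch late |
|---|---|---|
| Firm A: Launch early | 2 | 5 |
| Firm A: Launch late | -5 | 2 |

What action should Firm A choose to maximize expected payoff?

Launch early

E[Launch early] = 0.25·(5) + 0.3·(2) + 0.45·(2) = 2.75
E[Launch late] = 0.25·(2) + 0.3·(-5) + 0.45·(-5) = -3.25
Best response: Launch early (2.75 is the largest).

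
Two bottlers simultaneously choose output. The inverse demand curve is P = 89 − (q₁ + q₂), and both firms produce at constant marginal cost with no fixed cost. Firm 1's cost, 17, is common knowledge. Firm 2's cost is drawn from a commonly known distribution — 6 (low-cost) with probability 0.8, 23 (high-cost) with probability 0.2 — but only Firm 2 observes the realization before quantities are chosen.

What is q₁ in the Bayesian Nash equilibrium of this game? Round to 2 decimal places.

21.47

Type-c best response for Firm 2: q₂(c) = (89 − c)/2 − q₁/2.
Firm 1 maximizes expected profit; its first-order condition is 89 − 2q₁ − E[q₂] − 17 = 0.
Substituting E[q₂] and solving: E[c₂] = 9.4, so q₁ = (89 − 2·17 + 9.4)/3 = 21.4667.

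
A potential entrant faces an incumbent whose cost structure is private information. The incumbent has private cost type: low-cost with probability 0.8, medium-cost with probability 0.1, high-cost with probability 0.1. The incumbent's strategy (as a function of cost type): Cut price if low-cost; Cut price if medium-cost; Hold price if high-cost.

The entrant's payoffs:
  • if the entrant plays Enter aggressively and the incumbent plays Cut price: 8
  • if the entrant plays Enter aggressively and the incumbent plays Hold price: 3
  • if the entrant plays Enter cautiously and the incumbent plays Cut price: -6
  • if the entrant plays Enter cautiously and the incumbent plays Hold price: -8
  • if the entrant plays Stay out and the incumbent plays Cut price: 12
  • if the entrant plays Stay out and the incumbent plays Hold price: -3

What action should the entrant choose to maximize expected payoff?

E[Enter aggressively] = 0.8·(8) + 0.1·(8) + 0.1·(3) = 7.5
E[Enter cautiously] = 0.8·(-6) + 0.1·(-6) + 0.1·(-8) = -6.2
E[Stay out] = 0.8·(12) + 0.1·(12) + 0.1·(-3) = 10.5
Best response: Stay out (10.5 is the largest).

Stay out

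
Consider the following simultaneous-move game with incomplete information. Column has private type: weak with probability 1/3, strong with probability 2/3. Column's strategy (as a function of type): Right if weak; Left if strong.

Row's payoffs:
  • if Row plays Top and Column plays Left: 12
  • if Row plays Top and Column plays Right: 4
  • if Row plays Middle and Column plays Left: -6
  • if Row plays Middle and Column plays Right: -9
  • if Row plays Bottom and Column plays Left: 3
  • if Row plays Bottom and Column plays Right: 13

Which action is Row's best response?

E[Top] = 1/3·(4) + 2/3·(12) = 28/3
E[Middle] = 1/3·(-9) + 2/3·(-6) = -7
E[Bottom] = 1/3·(13) + 2/3·(3) = 19/3
Best response: Top (28/3 is the largest).

Top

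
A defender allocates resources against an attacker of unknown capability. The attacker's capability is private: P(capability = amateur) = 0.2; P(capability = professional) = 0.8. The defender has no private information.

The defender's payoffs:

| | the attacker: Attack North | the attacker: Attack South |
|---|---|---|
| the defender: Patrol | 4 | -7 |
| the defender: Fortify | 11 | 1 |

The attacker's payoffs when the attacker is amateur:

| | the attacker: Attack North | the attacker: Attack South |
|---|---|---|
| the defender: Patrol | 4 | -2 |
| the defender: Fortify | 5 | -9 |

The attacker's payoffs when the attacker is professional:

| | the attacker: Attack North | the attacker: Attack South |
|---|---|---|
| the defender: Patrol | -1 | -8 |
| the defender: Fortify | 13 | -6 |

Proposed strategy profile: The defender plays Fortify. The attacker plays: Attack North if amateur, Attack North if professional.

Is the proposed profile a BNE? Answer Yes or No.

Yes

A profile is a BNE iff every type of every player is best-responding given beliefs about the other side.
The defender plays Fortify: E[Fortify] = 0.2·(11) + 0.8·(11) = 11; E[Patrol] = 4. Best-responding. ✓
The attacker (capability amateur), facing Fortify: Attack North gives 5, Attack South gives -9. Proposed Attack North is best. ✓
The attacker (capability professional), facing Fortify: Attack North gives 13, Attack South gives -6. Proposed Attack North is best. ✓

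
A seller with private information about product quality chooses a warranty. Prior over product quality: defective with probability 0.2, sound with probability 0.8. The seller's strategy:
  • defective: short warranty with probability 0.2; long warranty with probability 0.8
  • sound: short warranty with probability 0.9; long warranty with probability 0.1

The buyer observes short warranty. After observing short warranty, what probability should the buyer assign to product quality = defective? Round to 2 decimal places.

0.05

Apply Bayes' rule using the sender's strategy as the likelihood.
P(short warranty) = 0.2·0.2 + 0.8·0.9 = 0.76
P(defective | short warranty) = (0.2·0.2) / 0.76 = 0.04 / 0.76 = 0.0526316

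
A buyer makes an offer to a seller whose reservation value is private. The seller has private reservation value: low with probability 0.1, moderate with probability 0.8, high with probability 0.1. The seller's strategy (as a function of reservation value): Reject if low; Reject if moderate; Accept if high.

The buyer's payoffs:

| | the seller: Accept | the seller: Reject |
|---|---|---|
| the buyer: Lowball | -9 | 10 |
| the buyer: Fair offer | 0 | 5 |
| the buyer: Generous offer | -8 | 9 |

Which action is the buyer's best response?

Compute the buyer's expected payoff for each action, taking the expectation over the seller's type.
E[Lowball] = 0.1·(10) + 0.8·(10) + 0.1·(-9) = 8.1
E[Fair offer] = 0.1·(5) + 0.8·(5) + 0.1·(0) = 4.5
E[Generous offer] = 0.1·(9) + 0.8·(9) + 0.1·(-8) = 7.3
Best response: Lowball (8.1 is the largest).

Lowball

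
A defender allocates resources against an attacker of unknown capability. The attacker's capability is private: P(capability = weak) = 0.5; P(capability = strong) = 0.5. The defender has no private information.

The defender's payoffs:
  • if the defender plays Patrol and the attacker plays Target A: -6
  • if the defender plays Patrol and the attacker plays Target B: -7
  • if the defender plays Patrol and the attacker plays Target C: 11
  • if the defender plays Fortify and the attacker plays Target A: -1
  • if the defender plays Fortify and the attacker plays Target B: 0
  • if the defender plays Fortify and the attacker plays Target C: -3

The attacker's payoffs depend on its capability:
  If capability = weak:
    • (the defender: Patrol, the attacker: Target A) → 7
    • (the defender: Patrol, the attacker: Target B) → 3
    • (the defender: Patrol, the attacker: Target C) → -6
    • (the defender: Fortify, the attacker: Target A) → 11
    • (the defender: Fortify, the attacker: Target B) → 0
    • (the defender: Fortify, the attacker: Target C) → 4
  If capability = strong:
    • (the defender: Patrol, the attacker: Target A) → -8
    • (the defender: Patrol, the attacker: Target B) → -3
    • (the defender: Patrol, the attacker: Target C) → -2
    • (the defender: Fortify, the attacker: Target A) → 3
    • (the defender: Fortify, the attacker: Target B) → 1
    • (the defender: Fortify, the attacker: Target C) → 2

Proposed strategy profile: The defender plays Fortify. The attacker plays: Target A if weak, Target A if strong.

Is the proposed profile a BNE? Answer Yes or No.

A profile is a BNE iff every type of every player is best-responding given beliefs about the other side.
The defender plays Fortify: E[Fortify] = 0.5·(-1) + 0.5·(-1) = -1; E[Patrol] = -6. Best-responding. ✓
The attacker (capability weak), facing Fortify: Target A gives 11, Target B gives 0, Target C gives 4. Proposed Target A is best. ✓
The attacker (capability strong), facing Fortify: Target A gives 3, Target B gives 1, Target C gives 2. Proposed Target A is best. ✓

Yes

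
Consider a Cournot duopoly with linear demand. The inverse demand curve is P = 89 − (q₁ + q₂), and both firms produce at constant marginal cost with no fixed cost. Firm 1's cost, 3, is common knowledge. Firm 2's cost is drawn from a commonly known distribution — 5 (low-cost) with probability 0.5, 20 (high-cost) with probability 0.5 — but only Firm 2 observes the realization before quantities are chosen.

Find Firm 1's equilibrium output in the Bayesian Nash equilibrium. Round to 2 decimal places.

Firm 2 with cost c maximizes (89 − (q₁+q₂) − c)·q₂, giving q₂(c) = (89 − c − q₁)/2.
E[c₂] = 0.5·5 + 0.5·20 = 12.5
Firm 1's FOC against E[q₂] yields q₁ = (89 − 2·3 + E[c₂])/3 = (89 − 6 + 12.5)/3 = 31.8333.

31.83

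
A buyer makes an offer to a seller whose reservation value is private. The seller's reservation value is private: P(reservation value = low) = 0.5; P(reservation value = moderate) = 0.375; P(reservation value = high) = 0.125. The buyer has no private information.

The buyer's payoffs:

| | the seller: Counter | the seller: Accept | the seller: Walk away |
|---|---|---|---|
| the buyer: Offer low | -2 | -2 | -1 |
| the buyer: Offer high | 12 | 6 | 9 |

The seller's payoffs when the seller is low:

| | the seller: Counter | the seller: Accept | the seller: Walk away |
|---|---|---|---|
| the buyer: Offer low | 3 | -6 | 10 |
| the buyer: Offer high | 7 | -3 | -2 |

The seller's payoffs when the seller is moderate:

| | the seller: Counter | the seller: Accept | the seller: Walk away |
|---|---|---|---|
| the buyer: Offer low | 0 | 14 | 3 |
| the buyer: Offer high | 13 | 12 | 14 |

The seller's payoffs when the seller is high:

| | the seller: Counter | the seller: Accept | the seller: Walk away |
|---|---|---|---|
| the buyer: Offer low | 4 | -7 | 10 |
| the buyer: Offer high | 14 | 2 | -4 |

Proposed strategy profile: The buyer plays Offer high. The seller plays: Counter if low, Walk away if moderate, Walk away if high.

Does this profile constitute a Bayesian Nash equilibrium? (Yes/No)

The buyer plays Offer high: E[Offer high] = 0.5·(12) + 0.375·(9) + 0.125·(9) = 10.5; E[Offer low] = -1.5. Best-responding. ✓
The seller (reservation value low), facing Offer high: Counter gives 7, Accept gives -3, Walk away gives -2. Proposed Counter is best. ✓
The seller (reservation value moderate), facing Offer high: Counter gives 13, Accept gives 12, Walk away gives 14. Proposed Walk away is best. ✓
The seller (reservation value high), facing Offer high: Counter gives 14, Accept gives 2, Walk away gives -4. Proposed Walk away is not best — profitable deviation exists. ✗

No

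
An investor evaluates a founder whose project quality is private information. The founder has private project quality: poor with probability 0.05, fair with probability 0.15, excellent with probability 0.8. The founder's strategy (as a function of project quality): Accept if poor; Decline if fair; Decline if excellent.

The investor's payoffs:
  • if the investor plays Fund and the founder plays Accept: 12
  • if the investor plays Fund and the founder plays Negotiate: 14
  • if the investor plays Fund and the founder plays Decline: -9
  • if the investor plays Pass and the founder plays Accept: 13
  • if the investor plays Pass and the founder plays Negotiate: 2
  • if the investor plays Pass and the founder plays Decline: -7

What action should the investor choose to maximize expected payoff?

Pass

E[Fund] = 0.05·(12) + 0.15·(-9) + 0.8·(-9) = -7.95
E[Pass] = 0.05·(13) + 0.15·(-7) + 0.8·(-7) = -6
Best response: Pass (-6 is the largest).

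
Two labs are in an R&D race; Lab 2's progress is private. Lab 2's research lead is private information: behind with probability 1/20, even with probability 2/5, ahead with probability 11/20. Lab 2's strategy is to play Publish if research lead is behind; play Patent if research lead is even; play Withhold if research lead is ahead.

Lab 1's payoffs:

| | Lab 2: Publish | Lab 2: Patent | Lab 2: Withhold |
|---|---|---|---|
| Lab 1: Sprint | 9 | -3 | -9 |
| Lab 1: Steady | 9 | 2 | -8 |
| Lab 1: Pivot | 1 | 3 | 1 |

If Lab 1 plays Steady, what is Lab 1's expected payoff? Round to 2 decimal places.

E[Steady] = 1/20·9 + 2/5·2 + 11/20·(-8) = 9/20 + 4/5 + (-22/5) = -63/20

-3.15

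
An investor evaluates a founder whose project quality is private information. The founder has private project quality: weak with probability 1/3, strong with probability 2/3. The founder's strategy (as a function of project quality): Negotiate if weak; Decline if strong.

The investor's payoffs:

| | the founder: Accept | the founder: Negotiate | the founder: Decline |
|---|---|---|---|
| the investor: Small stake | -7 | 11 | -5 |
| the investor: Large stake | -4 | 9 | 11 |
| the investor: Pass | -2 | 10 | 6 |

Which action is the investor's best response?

Large stake

Compute the investor's expected payoff for each action, taking the expectation over the founder's type.
E[Small stake] = 1/3·(11) + 2/3·(-5) = 1/3
E[Large stake] = 1/3·(9) + 2/3·(11) = 31/3
E[Pass] = 1/3·(10) + 2/3·(6) = 22/3
Best response: Large stake (31/3 is the largest).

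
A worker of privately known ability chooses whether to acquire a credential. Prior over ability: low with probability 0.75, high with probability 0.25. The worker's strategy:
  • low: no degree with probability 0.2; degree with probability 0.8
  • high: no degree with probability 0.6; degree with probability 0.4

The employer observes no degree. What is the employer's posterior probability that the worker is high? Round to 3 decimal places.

0.500

P(no degree) = 0.75·0.2 + 0.25·0.6 = 0.3
P(high | no degree) = (0.25·0.6) / 0.3 = 0.15 / 0.3 = 0.5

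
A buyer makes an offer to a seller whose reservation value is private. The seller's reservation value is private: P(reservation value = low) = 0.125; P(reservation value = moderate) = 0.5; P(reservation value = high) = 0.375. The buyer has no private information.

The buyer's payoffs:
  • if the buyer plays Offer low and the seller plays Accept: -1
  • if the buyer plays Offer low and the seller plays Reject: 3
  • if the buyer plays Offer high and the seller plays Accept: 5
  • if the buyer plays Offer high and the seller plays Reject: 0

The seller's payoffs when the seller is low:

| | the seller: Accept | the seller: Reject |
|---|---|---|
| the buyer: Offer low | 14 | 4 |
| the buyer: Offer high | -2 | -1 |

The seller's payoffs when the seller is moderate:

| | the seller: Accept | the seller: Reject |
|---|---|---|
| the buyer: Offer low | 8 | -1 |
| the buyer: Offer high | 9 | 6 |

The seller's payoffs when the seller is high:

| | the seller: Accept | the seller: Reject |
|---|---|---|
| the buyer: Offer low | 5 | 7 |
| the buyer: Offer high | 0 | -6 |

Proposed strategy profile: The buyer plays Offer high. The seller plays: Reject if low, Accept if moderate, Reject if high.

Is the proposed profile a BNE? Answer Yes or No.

The buyer plays Offer high: E[Offer high] = 0.125·(0) + 0.5·(5) + 0.375·(0) = 2.5; E[Offer low] = 1. Best-responding. ✓
The seller (reservation value low), facing Offer high: Accept gives -2, Reject gives -1. Proposed Reject is best. ✓
The seller (reservation value moderate), facing Offer high: Accept gives 9, Reject gives 6. Proposed Accept is best. ✓
The seller (reservation value high), facing Offer high: Accept gives 0, Reject gives -6. Proposed Reject is not best — profitable deviation exists. ✗

No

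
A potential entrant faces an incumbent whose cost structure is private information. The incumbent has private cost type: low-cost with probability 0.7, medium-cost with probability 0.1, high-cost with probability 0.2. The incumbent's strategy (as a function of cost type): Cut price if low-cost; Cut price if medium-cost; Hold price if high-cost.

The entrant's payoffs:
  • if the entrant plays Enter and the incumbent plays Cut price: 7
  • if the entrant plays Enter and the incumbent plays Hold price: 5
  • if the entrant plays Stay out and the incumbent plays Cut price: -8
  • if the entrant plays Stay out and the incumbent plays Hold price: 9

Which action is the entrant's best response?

Enter

E[Enter] = 0.7·(7) + 0.1·(7) + 0.2·(5) = 6.6
E[Stay out] = 0.7·(-8) + 0.1·(-8) + 0.2·(9) = -4.6
Best response: Enter (6.6 is the largest).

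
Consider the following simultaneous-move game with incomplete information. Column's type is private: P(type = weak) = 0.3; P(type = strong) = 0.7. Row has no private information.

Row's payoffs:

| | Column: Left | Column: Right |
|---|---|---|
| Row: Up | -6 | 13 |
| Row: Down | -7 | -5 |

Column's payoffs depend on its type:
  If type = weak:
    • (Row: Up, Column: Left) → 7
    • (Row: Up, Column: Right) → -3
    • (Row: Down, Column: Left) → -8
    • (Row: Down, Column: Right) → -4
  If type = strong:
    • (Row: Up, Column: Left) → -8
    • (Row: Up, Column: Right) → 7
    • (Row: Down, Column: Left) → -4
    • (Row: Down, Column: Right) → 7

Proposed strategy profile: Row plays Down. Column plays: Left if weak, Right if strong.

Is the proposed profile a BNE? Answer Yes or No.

No

Row plays Down: E[Down] = 0.3·(-7) + 0.7·(-5) = -5.6; E[Up] = 7.3. Not best-responding. ✗
Column (type weak), facing Down: Left gives -8, Right gives -4. Proposed Left is not best — profitable deviation exists. ✗
Column (type strong), facing Down: Left gives -4, Right gives 7. Proposed Right is best. ✓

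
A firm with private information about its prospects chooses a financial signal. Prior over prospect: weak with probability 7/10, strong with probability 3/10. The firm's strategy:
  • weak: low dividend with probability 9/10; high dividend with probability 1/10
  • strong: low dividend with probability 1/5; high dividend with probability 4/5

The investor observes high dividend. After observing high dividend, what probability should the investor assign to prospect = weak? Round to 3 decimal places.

0.226

P(high dividend) = (7/10)·(1/10) + (3/10)·(4/5) = 31/100
P(weak | high dividend) = ((7/10)·(1/10)) / (31/100) = (7/100) / (31/100) = 7/31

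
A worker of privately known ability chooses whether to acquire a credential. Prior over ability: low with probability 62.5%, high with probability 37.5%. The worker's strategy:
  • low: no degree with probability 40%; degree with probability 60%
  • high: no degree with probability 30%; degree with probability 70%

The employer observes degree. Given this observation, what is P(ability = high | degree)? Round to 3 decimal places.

0.412

Apply Bayes' rule using the sender's strategy as the likelihood.
P(degree) = 0.625·0.6 + 0.375·0.7 = 0.6375
P(high | degree) = (0.375·0.7) / 0.6375 = 0.2625 / 0.6375 = 0.411765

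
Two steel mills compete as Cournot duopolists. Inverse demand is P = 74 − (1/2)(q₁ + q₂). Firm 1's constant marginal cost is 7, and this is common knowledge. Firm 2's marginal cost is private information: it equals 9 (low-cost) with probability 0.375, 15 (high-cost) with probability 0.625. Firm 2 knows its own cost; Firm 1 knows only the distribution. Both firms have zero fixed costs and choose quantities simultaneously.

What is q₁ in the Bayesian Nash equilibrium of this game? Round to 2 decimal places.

48.50

Firm 2 with cost c maximizes (74 − (1/2)(q₁+q₂) − c)·q₂, giving q₂(c) = (74 − c − (1/2)q₁).
E[c₂] = 0.375·9 + 0.625·15 = 12.75
Firm 1's FOC against E[q₂] yields q₁ = (74 − 2·7 + E[c₂])/(3/2) = (74 − 14 + 12.75)/(3/2) = 48.5.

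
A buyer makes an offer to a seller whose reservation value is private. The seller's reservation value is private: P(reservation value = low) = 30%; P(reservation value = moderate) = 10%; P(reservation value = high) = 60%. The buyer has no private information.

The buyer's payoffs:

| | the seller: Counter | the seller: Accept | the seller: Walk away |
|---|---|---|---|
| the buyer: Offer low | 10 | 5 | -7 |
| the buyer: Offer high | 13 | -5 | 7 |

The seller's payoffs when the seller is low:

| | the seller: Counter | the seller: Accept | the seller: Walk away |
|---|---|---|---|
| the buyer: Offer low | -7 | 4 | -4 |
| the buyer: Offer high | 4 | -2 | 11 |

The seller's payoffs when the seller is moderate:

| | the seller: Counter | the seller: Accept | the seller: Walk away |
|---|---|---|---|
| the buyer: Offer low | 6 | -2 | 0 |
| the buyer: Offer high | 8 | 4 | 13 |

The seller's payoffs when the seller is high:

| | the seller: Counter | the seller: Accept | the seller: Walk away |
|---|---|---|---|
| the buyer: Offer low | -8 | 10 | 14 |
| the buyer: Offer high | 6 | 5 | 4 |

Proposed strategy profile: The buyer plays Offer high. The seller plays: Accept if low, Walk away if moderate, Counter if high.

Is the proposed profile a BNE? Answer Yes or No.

No

The buyer plays Offer high: E[Offer high] = 0.3·(-5) + 0.1·(7) + 0.6·(13) = 7; E[Offer low] = 6.8. Best-responding. ✓
The seller (reservation value low), facing Offer high: Counter gives 4, Accept gives -2, Walk away gives 11. Proposed Accept is not best — profitable deviation exists. ✗
The seller (reservation value moderate), facing Offer high: Counter gives 8, Accept gives 4, Walk away gives 13. Proposed Walk away is best. ✓
The seller (reservation value high), facing Offer high: Counter gives 6, Accept gives 5, Walk away gives 4. Proposed Counter is best. ✓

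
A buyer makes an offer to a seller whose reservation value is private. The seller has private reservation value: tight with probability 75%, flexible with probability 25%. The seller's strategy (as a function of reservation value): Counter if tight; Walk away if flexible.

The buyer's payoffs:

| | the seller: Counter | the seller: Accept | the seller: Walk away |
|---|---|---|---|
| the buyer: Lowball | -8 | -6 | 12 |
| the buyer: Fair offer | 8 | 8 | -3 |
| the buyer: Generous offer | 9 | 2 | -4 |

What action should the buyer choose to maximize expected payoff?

E[Lowball] = 0.75·(-8) + 0.25·(12) = -3
E[Fair offer] = 0.75·(8) + 0.25·(-3) = 5.25
E[Generous offer] = 0.75·(9) + 0.25·(-4) = 5.75
Best response: Generous offer (5.75 is the largest).

Generous offer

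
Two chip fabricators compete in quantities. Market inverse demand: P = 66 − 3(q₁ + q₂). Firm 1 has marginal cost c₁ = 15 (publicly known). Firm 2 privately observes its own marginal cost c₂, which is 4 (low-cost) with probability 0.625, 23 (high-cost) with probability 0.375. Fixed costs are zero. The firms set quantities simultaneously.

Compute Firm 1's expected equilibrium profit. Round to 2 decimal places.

82.25

Type-c best response for Firm 2: q₂(c) = (66 − c)/6 − q₁/2.
Firm 1 maximizes expected profit; its first-order condition is 66 − 6q₁ − 3E[q₂] − 15 = 0.
Substituting E[q₂] and solving: E[c₂] = 11.125, so q₁ = (66 − 2·15 + 11.125)/9 = 5.23611.
E[P] = 66 − 3·(q₁ + E[q₂]) = 30.7083; Firm 1's expected profit = (E[P] − 15)·q₁ = (30.7083 − 15)·5.23611 = 82.2506.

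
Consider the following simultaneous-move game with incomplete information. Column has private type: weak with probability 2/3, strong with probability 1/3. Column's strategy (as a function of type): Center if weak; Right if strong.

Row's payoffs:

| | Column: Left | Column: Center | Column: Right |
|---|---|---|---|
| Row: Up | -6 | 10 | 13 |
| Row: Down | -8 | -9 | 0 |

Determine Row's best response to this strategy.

E[Up] = 2/3·(10) + 1/3·(13) = 11
E[Down] = 2/3·(-9) + 1/3·(0) = -6
Best response: Up (11 is the largest).

Up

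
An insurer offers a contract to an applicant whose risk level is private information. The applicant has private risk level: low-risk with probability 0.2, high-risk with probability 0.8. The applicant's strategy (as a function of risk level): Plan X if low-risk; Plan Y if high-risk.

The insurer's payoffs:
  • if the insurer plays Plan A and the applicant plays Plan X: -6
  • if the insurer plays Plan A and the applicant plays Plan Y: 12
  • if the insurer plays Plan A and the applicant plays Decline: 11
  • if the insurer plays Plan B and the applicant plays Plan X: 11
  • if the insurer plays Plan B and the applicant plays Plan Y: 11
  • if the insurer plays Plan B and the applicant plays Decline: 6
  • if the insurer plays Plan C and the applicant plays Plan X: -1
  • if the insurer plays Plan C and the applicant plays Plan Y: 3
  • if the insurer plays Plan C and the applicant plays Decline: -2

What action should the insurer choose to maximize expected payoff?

Plan B

Compute the insurer's expected payoff for each action, taking the expectation over the applicant's type.
E[Plan A] = 0.2·(-6) + 0.8·(12) = 8.4
E[Plan B] = 0.2·(11) + 0.8·(11) = 11
E[Plan C] = 0.2·(-1) + 0.8·(3) = 2.2
Best response: Plan B (11 is the largest).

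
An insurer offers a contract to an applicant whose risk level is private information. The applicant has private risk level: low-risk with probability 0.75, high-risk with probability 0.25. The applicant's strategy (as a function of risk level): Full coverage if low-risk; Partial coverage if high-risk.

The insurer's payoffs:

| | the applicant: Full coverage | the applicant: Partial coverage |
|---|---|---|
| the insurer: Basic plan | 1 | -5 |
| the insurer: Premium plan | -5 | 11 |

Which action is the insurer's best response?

Basic plan

E[Basic plan] = 0.75·(1) + 0.25·(-5) = -0.5
E[Premium plan] = 0.75·(-5) + 0.25·(11) = -1
Best response: Basic plan (-0.5 is the largest).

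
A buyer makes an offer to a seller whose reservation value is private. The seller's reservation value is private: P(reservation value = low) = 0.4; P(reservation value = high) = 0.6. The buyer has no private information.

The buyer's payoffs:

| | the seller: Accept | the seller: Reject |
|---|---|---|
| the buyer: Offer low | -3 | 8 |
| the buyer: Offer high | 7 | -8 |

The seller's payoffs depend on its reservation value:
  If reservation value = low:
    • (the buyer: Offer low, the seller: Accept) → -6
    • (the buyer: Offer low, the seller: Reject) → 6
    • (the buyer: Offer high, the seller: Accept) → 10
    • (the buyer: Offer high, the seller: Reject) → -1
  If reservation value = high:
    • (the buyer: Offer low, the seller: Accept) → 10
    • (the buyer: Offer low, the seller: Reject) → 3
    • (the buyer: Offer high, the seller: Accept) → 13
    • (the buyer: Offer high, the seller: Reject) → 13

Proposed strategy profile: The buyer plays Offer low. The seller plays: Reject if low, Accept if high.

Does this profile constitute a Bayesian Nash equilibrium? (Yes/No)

The buyer plays Offer low: E[Offer low] = 0.4·(8) + 0.6·(-3) = 1.4; E[Offer high] = 1. Best-responding. ✓
The seller (reservation value low), facing Offer low: Accept gives -6, Reject gives 6. Proposed Reject is best. ✓
The seller (reservation value high), facing Offer low: Accept gives 10, Reject gives 3. Proposed Accept is best. ✓

Yes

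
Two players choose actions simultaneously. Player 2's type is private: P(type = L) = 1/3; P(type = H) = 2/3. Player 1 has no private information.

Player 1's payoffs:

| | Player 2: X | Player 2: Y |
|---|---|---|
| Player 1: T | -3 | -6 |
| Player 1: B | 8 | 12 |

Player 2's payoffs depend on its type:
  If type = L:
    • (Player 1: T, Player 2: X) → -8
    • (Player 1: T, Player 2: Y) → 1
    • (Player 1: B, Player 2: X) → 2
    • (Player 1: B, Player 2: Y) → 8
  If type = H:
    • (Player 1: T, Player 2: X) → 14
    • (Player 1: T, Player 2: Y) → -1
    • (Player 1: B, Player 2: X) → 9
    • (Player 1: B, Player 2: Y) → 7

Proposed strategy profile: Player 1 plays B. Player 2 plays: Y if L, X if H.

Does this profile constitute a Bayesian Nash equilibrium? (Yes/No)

Player 1 plays B: E[B] = 1/3·(12) + 2/3·(8) = 28/3; E[T] = -4. Best-responding. ✓
Player 2 (type L), facing B: X gives 2, Y gives 8. Proposed Y is best. ✓
Player 2 (type H), facing B: X gives 9, Y gives 7. Proposed X is best. ✓

Yes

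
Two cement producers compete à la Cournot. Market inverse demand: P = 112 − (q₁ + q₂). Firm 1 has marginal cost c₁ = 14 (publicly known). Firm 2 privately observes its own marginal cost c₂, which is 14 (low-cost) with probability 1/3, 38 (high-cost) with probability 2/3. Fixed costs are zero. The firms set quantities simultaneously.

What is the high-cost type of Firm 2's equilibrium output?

18

Type-c best response for Firm 2: q₂(c) = (112 − c)/2 − q₁/2.
Firm 1 maximizes expected profit; its first-order condition is 112 − 2q₁ − E[q₂] − 14 = 0.
Substituting E[q₂] and solving: E[c₂] = 30, so q₁ = (112 − 2·14 + 30)/3 = 38.
q₂(high-cost) = (112 − 38 − 38)/2 = 18.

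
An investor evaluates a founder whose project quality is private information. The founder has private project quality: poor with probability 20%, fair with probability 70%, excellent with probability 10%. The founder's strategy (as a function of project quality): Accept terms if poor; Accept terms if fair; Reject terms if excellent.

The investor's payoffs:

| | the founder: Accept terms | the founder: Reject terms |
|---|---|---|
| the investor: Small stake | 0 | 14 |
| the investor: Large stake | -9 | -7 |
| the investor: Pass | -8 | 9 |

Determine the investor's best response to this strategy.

E[Small stake] = 0.2·(0) + 0.7·(0) + 0.1·(14) = 1.4
E[Large stake] = 0.2·(-9) + 0.7·(-9) + 0.1·(-7) = -8.8
E[Pass] = 0.2·(-8) + 0.7·(-8) + 0.1·(9) = -6.3
Best response: Small stake (1.4 is the largest).

Small stake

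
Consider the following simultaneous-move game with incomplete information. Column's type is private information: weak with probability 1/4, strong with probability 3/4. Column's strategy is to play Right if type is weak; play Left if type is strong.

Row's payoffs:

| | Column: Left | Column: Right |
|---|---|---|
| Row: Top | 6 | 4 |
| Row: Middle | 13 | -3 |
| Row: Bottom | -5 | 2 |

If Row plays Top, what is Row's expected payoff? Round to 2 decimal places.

5.50

Take the expectation over Column's type, weighting each type's action by its prior probability.
E[Top] = 1/4·4 + 3/4·6 = 1 + 9/2 = 11/2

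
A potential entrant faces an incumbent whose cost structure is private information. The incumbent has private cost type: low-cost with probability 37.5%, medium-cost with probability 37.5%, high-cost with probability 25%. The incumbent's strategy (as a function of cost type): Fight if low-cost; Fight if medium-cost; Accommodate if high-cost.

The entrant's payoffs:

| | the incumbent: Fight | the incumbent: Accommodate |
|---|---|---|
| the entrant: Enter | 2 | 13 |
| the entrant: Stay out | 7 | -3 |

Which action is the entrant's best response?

Enter

E[Enter] = 0.375·(2) + 0.375·(2) + 0.25·(13) = 4.75
E[Stay out] = 0.375·(7) + 0.375·(7) + 0.25·(-3) = 4.5
Best response: Enter (4.75 is the largest).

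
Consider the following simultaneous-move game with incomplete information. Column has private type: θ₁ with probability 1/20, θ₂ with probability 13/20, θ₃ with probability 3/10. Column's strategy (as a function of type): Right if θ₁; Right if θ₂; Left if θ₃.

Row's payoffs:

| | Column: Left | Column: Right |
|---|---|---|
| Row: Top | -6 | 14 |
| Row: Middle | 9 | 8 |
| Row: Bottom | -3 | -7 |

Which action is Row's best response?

E[Top] = 1/20·(14) + 13/20·(14) + 3/10·(-6) = 8
E[Middle] = 1/20·(8) + 13/20·(8) + 3/10·(9) = 83/10
E[Bottom] = 1/20·(-7) + 13/20·(-7) + 3/10·(-3) = -29/5
Best response: Middle (83/10 is the largest).

Middle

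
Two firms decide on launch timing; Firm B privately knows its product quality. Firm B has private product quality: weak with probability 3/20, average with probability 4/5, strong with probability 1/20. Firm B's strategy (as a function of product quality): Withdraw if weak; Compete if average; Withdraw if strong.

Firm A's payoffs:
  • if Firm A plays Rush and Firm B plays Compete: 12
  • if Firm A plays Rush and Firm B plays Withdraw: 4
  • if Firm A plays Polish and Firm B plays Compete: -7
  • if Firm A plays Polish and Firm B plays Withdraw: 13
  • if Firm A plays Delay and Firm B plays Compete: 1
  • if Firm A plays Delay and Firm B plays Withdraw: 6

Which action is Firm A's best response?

Rush

Compute Firm A's expected payoff for each action, taking the expectation over Firm B's type.
E[Rush] = 3/20·(4) + 4/5·(12) + 1/20·(4) = 52/5
E[Polish] = 3/20·(13) + 4/5·(-7) + 1/20·(13) = -3
E[Delay] = 3/20·(6) + 4/5·(1) + 1/20·(6) = 2
Best response: Rush (52/5 is the largest).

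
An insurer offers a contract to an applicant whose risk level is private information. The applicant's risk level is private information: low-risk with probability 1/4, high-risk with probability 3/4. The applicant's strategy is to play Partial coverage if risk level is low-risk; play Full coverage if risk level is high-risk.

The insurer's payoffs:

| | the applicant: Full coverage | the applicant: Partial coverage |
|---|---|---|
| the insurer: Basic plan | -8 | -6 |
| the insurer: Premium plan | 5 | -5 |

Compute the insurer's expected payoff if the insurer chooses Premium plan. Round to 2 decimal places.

E[Premium plan] = 1/4·(-5) + 3/4·5 = (-5/4) + 15/4 = 5/2

2.50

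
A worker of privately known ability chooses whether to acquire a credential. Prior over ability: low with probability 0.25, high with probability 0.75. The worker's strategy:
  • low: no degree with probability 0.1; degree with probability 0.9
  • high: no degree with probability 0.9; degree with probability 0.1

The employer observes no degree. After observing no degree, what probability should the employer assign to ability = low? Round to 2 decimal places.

Apply Bayes' rule using the sender's strategy as the likelihood.
P(no degree) = 0.25·0.1 + 0.75·0.9 = 0.7
P(low | no degree) = (0.25·0.1) / 0.7 = 0.025 / 0.7 = 0.0357143

0.04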